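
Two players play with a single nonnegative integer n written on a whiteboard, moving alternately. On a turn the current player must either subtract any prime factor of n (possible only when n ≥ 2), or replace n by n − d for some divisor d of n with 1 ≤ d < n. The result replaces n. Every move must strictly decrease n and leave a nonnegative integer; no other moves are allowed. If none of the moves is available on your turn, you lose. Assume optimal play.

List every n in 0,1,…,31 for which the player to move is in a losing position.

Classify positions by backward induction: terminal positions (no move available) are L. From any other position, the mover wins iff some move reaches an L.
n=0: no move → L
n=1: no move → L
n=2: reaches L-position 0 → W
n=3: reaches L-position 0 → W
n=4: only reaches 2(W), 3(W), all W → L
n=5: reaches L-position 0 → W
n=6: reaches L-position 4 → W
n=7: reaches L-position 0 → W
n=8: reaches L-position 4 → W
n=9: only reaches 6(W), 8(W), all W → L
n=10: reaches L-position 9 → W
n=11: reaches L-position 0 → W
n=12: reaches L-position 9 → W
n=13: reaches L-position 0 → W
n=14: only reaches 7(W), 12(W), 13(W), all W → L
n=15: reaches L-position 14 → W
n=16: reaches L-position 14 → W
n=17: reaches L-position 0 → W
n=18: reaches L-position 9 → W
n=19: reaches L-position 0 → W
n=20: only reaches 10(W), 15(W), 16(W), 18(W), 19(W), all W → L
n=21: reaches L-position 14 → W
n=22: reaches L-position 20 → W
n=23: reaches L-position 0 → W
n=24: reaches L-position 20 → W
n=25: reaches L-position 20 → W
n=26: only reaches 13(W), 24(W), 25(W), all W → L
n=27: reaches L-position 26 → W
n=28: reaches L-position 14 → W
n=29: reaches L-position 0 → W
n=30: reaches L-position 20 → W
n=31: reaches L-position 0 → W
Reading off the rows marked L gives the requested list; there are 7 such values of n.

0, 1, 4, 9, 14, 20, 26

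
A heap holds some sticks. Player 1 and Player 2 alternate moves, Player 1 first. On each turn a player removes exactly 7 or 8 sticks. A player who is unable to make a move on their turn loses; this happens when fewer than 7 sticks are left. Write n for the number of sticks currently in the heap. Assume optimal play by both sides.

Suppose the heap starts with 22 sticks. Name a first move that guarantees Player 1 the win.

Work bottom-up. With no move the player to move loses. Otherwise the position is W if at least one move leads to an L position for the opponent, and L if every move leads to a W.
n=0: no move → L
n=1: no move → L
n=2: no move → L
n=3: no move → L
n=4: no move → L
n=5: no move → L
n=6: no move → L
n=7: →0(L), so W
n=8: →1(L), so W
n=9: →2(L), so W
n=10: →3(L), so W
n=11: →4(L), so W
n=12: →5(L), so W
n=13: →6(L), so W
n=14: →6(L), so W
n=15: →8(W), 7(W) — all W, so L
n=16: →9(W), 8(W) — all W, so L
n=17: →10(W), 9(W) — all W, so L
n=18: →11(W), 10(W) — all W, so L
n=19: →12(W), 11(W) — all W, so L
n=20: →13(W), 12(W) — all W, so L
n=21: →14(W), 13(W) — all W, so L
n=22: →15(L), so W
From 22, the L positions reachable in one move are: 15.

Remove 7, leaving 15.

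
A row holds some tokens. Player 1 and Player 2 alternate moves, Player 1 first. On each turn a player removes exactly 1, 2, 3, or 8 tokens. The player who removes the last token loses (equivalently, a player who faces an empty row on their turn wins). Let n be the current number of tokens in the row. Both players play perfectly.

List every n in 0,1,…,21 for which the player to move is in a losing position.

Classify positions by backward induction: terminal positions (no move available) are W. From any other position, the mover wins iff some move reaches an L.
n=0: no move; the opponent has just taken the last token and therefore loses → W
n=1: only reaches 0(W), which is W → L
n=2: reaches L-position 1 → W
n=3: reaches L-position 1 → W
n=4: reaches L-position 1 → W
n=5: only reaches 4(W), 3(W), 2(W), all W → L
n=6: reaches L-position 5 → W
n=7: reaches L-position 5 → W
n=8: reaches L-position 5 → W
n=9: reaches L-position 1 → W
n=10: only reaches 9(W), 8(W), 7(W), 2(W), all W → L
n=11: reaches L-position 10 → W
n=12: reaches L-position 10 → W
n=13: reaches L-position 10 → W
n=14: only reaches 13(W), 12(W), 11(W), 6(W), all W → L
n=15: reaches L-position 14 → W
n=16: reaches L-position 14 → W
n=17: reaches L-position 14 → W
n=18: reaches L-position 10 → W
n=19: only reaches 18(W), 17(W), 16(W), 11(W), all W → L
n=20: reaches L-position 19 → W
n=21: reaches L-position 19 → W
The losing starting values of n are exactly the entries labelled L in this table (5 of them).

1, 5, 10, 14, 19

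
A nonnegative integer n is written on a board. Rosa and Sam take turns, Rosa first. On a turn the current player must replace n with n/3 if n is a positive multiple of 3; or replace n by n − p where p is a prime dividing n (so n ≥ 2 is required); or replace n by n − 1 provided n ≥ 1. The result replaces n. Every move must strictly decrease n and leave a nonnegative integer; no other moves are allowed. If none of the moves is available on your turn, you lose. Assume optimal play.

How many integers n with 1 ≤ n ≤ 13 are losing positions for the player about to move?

2

Use the standard recursion: the mover loses at a terminal position; elsewhere, the mover wins exactly when some move hands the opponent an L position.
n=0: no move → L
n=1: can move to 0, which is L ⇒ W
n=2: can move to 0, which is L ⇒ W
n=3: can move to 0, which is L ⇒ W
n=4: moves to 2(W), 3(W); every one is W ⇒ L
n=5: can move to 0, which is L ⇒ W
n=6: can move to 4, which is L ⇒ W
n=7: can move to 0, which is L ⇒ W
n=8: moves to 6(W), 7(W); every one is W ⇒ L
n=9: can move to 8, which is L ⇒ W
n=10: can move to 8, which is L ⇒ W
n=11: can move to 0, which is L ⇒ W
n=12: can move to 4, which is L ⇒ W
n=13: can move to 0, which is L ⇒ W
L entries with 1 ≤ n ≤ 13 (n=0 is outside the asked range and is not counted): n = 4, 8; that makes 2.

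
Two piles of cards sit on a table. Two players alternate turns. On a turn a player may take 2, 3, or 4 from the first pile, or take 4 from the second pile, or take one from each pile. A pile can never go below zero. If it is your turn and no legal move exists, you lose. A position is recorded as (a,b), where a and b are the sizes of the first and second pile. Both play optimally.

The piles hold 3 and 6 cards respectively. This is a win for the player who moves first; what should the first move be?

Work bottom-up. With no move the player to move loses. Otherwise the position is W if at least one move leads to an L position for the opponent, and L if every move leads to a W.
No move ever increases a pile, so every position that can arise here has a ≤ 3 and b ≤ 6; it is enough to label the cells with 0 ≤ a ≤ 3 and 0 ≤ b ≤ 6.
Every move lowers a or b (never raises either), so fill the grid row by row in increasing a, and left to right within a row: each cell's successors are then already labelled.
      b=0  b=1  b=2  b=3  b=4  b=5  b=6
a=0:    L    L    L    L    W    W    W
a=1:    L    W    W    W    W    L    L
a=2:    W    W    W    W    L    L    W
a=3:    W    W    W    W    L    W    W
Cells with no legal move (terminal, hence L): (0,0), (0,1), (0,2), (0,3), (1,0).
The remaining L cells, each justified by listing all of its moves:
(1,5): only reaches (1,1)(W), (0,4)(W), all W → L
(1,6): only reaches (1,2)(W), (0,5)(W), all W → L
(2,4): only reaches (0,4)(W), (2,0)(W), (1,3)(W), all W → L
(2,5): only reaches (0,5)(W), (2,1)(W), (1,4)(W), all W → L
(3,4): only reaches (1,4)(W), (0,4)(W), (3,0)(W), (2,3)(W), all W → L
Every other cell has at least one move into one of the L cells above, so it is W.
From (3,6), the L positions reachable in one move are: (1,6), (2,5). Any move reaching one of these is winning.

Move to (1,6).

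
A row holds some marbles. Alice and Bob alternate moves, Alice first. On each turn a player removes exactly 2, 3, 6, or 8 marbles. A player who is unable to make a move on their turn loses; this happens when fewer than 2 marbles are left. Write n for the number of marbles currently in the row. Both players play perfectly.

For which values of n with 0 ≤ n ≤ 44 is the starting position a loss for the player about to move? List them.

Use the standard recursion: the mover loses at a terminal position; elsewhere, the mover wins exactly when some move hands the opponent an L position.
n=0: no move → L
n=1: no move → L
n=2: W (go to 0, an L position)
n=3: W (go to 1, an L position)
n=4: W (go to 1, an L position)
n=5: L (options 3(W), 2(W) are all W)
n=6: W (go to 0, an L position)
n=7: W (go to 5, an L position)
n=8: W (go to 5, an L position)
n=9: W (go to 1, an L position)
n=10: L (options 8(W), 7(W), 4(W), 2(W) are all W)
n=11: W (go to 5, an L position)
n=12: W (go to 10, an L position)
n=13: W (go to 10, an L position)
n=14: L (options 12(W), 11(W), 8(W), 6(W) are all W)
n=15: L (options 13(W), 12(W), 9(W), 7(W) are all W)
n=16: W (go to 14, an L position)
n=17: W (go to 15, an L position)
n=18: W (go to 15, an L position)
n=19: L (options 17(W), 16(W), 13(W), 11(W) are all W)
n=20: W (go to 14, an L position)
n=21: W (go to 19, an L position)
n=22: W (go to 19, an L position)
n=23: W (go to 15, an L position)
n=24: L (options 22(W), 21(W), 18(W), 16(W) are all W)
n=25: W (go to 19, an L position)
n=26: W (go to 24, an L position)
n=27: W (go to 24, an L position)
n=28: L (options 26(W), 25(W), 22(W), 20(W) are all W)
n=29: L (options 27(W), 26(W), 23(W), 21(W) are all W)
n=30: W (go to 28, an L position)
n=31: W (go to 29, an L position)
n=32: W (go to 29, an L position)
n=33: L (options 31(W), 30(W), 27(W), 25(W) are all W)
n=34: W (go to 28, an L position)
n=35: W (go to 33, an L position)
n=36: W (go to 33, an L position)
n=37: W (go to 29, an L position)
n=38: L (options 36(W), 35(W), 32(W), 30(W) are all W)
n=39: W (go to 33, an L position)
n=40: W (go to 38, an L position)
n=41: W (go to 38, an L position)
n=42: L (options 40(W), 39(W), 36(W), 34(W) are all W)
n=43: L (options 41(W), 40(W), 37(W), 35(W) are all W)
n=44: W (go to 42, an L position)
Reading off the rows marked L gives the requested list; there are 14 such values of n.

0, 1, 5, 10, 14, 15, 19, 24, 28, 29, 33, 38, 42, 43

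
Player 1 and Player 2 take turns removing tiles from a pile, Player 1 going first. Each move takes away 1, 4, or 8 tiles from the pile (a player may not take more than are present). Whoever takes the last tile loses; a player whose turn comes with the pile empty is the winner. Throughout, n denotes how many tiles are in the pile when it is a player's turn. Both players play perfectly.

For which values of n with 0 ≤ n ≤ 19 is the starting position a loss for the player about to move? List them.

Work bottom-up. With no move the player to move wins. Otherwise the position is W if at least one move leads to an L position for the opponent, and L if every move leads to a W.
n=0: no move; the opponent has just taken the last tile and therefore loses → W
n=1: the only move is to 0(W), a W ⇒ L
n=2: can move to 1, which is L ⇒ W
n=3: the only move is to 2(W), a W ⇒ L
n=4: can move to 3, which is L ⇒ W
n=5: can move to 1, which is L ⇒ W
n=6: moves to 5(W), 2(W); every one is W ⇒ L
n=7: can move to 6, which is L ⇒ W
n=8: moves to 7(W), 4(W), 0(W); every one is W ⇒ L
n=9: can move to 8, which is L ⇒ W
n=10: can move to 6, which is L ⇒ W
n=11: can move to 3, which is L ⇒ W
n=12: can move to 8, which is L ⇒ W
n=13: moves to 12(W), 9(W), 5(W); every one is W ⇒ L
n=14: can move to 13, which is L ⇒ W
n=15: moves to 14(W), 11(W), 7(W); every one is W ⇒ L
n=16: can move to 15, which is L ⇒ W
n=17: can move to 13, which is L ⇒ W
n=18: moves to 17(W), 14(W), 10(W); every one is W ⇒ L
n=19: can move to 18, which is L ⇒ W
Reading off the rows marked L gives the requested list; there are 7 such values of n.

1, 3, 6, 8, 13, 15, 18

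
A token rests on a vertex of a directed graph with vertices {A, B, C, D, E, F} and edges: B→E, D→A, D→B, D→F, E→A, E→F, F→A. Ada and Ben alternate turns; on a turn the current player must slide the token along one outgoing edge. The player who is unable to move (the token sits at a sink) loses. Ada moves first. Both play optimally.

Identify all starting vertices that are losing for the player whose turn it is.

A, B, C

Classify positions by backward induction: terminal positions (no move available) are L. From any other position, the mover wins iff some move reaches an L.
Every edge goes from a vertex to one that appears earlier in the order C, A, F, E, B, D, so processing vertices in that order labels each vertex after all of its successors.
C: no outgoing edge → L
A: no outgoing edge → L
F: →A(L), so W
E: →A(L), so W
B: →E(W) only, which is W, so L
D: →B(L), so W
The losing starting vertices are exactly the entries labelled L in this table (3 of them).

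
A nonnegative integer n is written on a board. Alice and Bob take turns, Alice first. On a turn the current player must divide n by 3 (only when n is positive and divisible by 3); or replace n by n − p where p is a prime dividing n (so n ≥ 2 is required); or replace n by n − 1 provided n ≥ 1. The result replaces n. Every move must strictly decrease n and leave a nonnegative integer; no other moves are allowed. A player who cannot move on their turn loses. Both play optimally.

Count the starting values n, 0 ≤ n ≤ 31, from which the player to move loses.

8

Label each position W (a win for the player to move) or L (a loss). A position with no legal move is L; any other position is W exactly when some move reaches an L, and L when every move reaches a W.
n=0: no move → L
n=1: →0(L), so W
n=2: →0(L), so W
n=3: →0(L), so W
n=4: →2(W), 3(W) — all W, so L
n=5: →0(L), so W
n=6: →4(L), so W
n=7: →0(L), so W
n=8: →6(W), 7(W) — all W, so L
n=9: →8(L), so W
n=10: →8(L), so W
n=11: →0(L), so W
n=12: →4(L), so W
n=13: →0(L), so W
n=14: →7(W), 12(W), 13(W) — all W, so L
n=15: →14(L), so W
n=16: →14(L), so W
n=17: →0(L), so W
n=18: →6(W), 15(W), 16(W), 17(W) — all W, so L
n=19: →0(L), so W
n=20: →18(L), so W
n=21: →14(L), so W
n=22: →11(W), 20(W), 21(W) — all W, so L
n=23: →0(L), so W
n=24: →8(L), so W
n=25: →20(W), 24(W) — all W, so L
n=26: →25(L), so W
n=27: →9(W), 24(W), 26(W) — all W, so L
n=28: →27(L), so W
n=29: →0(L), so W
n=30: →25(L), so W
n=31: →0(L), so W
L entries with 0 ≤ n ≤ 31: n = 0, 4, 8, 14, 18, 22, 25, 27; that makes 8.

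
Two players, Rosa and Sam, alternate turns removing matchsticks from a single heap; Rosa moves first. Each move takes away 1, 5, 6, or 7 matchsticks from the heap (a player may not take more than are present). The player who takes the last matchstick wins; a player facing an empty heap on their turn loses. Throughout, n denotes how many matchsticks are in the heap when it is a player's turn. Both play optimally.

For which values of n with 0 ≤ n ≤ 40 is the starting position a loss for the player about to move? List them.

Label each position W (a win for the player to move) or L (a loss). A position with no legal move is L; any other position is W exactly when some move reaches an L, and L when every move reaches a W.
n=0: no move → L
n=1: can move to 0, which is L ⇒ W
n=2: the only move is to 1(W), a W ⇒ L
n=3: can move to 2, which is L ⇒ W
n=4: the only move is to 3(W), a W ⇒ L
n=5: can move to 4, which is L ⇒ W
n=6: can move to 0, which is L ⇒ W
n=7: can move to 2, which is L ⇒ W
n=8: can move to 2, which is L ⇒ W
n=9: can move to 4, which is L ⇒ W
n=10: can move to 4, which is L ⇒ W
n=11: can move to 4, which is L ⇒ W
n=12: moves to 11(W), 7(W), 6(W), 5(W); every one is W ⇒ L
n=13: can move to 12, which is L ⇒ W
n=14: moves to 13(W), 9(W), 8(W), 7(W); every one is W ⇒ L
n=15: can move to 14, which is L ⇒ W
n=16: moves to 15(W), 11(W), 10(W), 9(W); every one is W ⇒ L
n=17: can move to 16, which is L ⇒ W
n=18: can move to 12, which is L ⇒ W
n=19: can move to 14, which is L ⇒ W
n=20: can move to 14, which is L ⇒ W
n=21: can move to 16, which is L ⇒ W
n=22: can move to 16, which is L ⇒ W
n=23: can move to 16, which is L ⇒ W
n=24: moves to 23(W), 19(W), 18(W), 17(W); every one is W ⇒ L
n=25: can move to 24, which is L ⇒ W
n=26: moves to 25(W), 21(W), 20(W), 19(W); every one is W ⇒ L
n=27: can move to 26, which is L ⇒ W
n=28: moves to 27(W), 23(W), 22(W), 21(W); every one is W ⇒ L
n=29: can move to 28, which is L ⇒ W
n=30: can move to 24, which is L ⇒ W
n=31: can move to 26, which is L ⇒ W
n=32: can move to 26, which is L ⇒ W
n=33: can move to 28, which is L ⇒ W
n=34: can move to 28, which is L ⇒ W
n=35: can move to 28, which is L ⇒ W
n=36: moves to 35(W), 31(W), 30(W), 29(W); every one is W ⇒ L
n=37: can move to 36, which is L ⇒ W
n=38: moves to 37(W), 33(W), 32(W), 31(W); every one is W ⇒ L
n=39: can move to 38, which is L ⇒ W
n=40: moves to 39(W), 35(W), 34(W), 33(W); every one is W ⇒ L
Reading off the rows marked L gives the requested list; there are 12 such values of n.

0, 2, 4, 12, 14, 16, 24, 26, 28, 36, 38, 40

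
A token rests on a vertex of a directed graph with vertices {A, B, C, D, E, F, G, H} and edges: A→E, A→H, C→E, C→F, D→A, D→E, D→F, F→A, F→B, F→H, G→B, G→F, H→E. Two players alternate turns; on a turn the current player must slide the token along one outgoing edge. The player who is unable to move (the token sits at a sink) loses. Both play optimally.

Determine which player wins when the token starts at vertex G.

Work bottom-up. With no move the player to move loses. Otherwise the position is W if at least one move leads to an L position for the opponent, and L if every move leads to a W.
Every edge goes from a vertex to one that appears earlier in the order E, B, H, A, F, G, C, D, so processing vertices in that order labels each vertex after all of its successors.
E: no outgoing edge → L
B: no outgoing edge → L
H: W (go to E, an L position)
A: W (go to E, an L position)
F: W (go to B, an L position)
G: W (go to B, an L position)
C: W (go to E, an L position)
D: W (go to E, an L position)
The starting position G is W: the player to move should move to B, handing over an L position.

The first player wins.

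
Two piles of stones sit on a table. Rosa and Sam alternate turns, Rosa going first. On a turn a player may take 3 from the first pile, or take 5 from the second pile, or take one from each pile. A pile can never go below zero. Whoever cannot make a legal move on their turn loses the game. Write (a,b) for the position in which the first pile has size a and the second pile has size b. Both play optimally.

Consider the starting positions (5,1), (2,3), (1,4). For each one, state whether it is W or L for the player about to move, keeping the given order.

(5,1): L, (2,3): L, (1,4): W

Compute win/loss labels from the base case upward. A position with no move is L. Any other position is W if it can reach an L in one move, else L.
No move ever increases a pile, so every position that can arise here has a ≤ 5 and b ≤ 4; it is enough to label the cells with 0 ≤ a ≤ 5 and 0 ≤ b ≤ 4.
Every move lowers a or b (never raises either), so fill the grid row by row in increasing a, and left to right within a row: each cell's successors are then already labelled.
      b=0  b=1  b=2  b=3  b=4
a=0:    L    L    L    L    L
a=1:    L    W    W    W    W
a=2:    L    W    L    L    L
a=3:    W    W    W    W    W
a=4:    W    L    L    L    L
a=5:    W    L    W    W    W
Cells with no legal move (terminal, hence L): (0,0), (0,1), (0,2), (0,3), (0,4), (1,0), (2,0).
The remaining L cells, each justified by listing all of its moves:
(2,2): →(1,1)(W) only, which is W, so L
(2,3): →(1,2)(W) only, which is W, so L
(2,4): →(1,3)(W) only, which is W, so L
(4,1): →(1,1)(W), (3,0)(W) — all W, so L
(4,2): →(1,2)(W), (3,1)(W) — all W, so L
(4,3): →(1,3)(W), (3,2)(W) — all W, so L
(4,4): →(1,4)(W), (3,3)(W) — all W, so L
(5,1): →(2,1)(W), (4,0)(W) — all W, so L
Every other cell has at least one move into one of the L cells above, so it is W.
(5,1): one of the L cells justified above, so L
(2,3): one of the L cells justified above, so L
(1,4): the move to (0,3) reaches an L cell, so W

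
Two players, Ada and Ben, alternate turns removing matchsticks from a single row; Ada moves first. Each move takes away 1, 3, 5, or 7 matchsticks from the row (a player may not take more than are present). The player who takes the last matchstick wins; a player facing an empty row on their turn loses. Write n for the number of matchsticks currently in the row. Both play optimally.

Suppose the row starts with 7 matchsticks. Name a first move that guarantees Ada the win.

Remove 1, leaving 6.

Compute win/loss labels from the base case upward. A position with no move is L. Any other position is W if it can reach an L in one move, else L.
n=0: no move → L
n=1: W (go to 0, an L position)
n=2: L (sole option 1(W) is W)
n=3: W (go to 2, an L position)
n=4: L (options 3(W), 1(W) are all W)
n=5: W (go to 4, an L position)
n=6: L (options 5(W), 3(W), 1(W) are all W)
n=7: W (go to 6, an L position)
From 7, the L positions reachable in one move are: 6, 4, 2, 0. Any move reaching one of these is winning.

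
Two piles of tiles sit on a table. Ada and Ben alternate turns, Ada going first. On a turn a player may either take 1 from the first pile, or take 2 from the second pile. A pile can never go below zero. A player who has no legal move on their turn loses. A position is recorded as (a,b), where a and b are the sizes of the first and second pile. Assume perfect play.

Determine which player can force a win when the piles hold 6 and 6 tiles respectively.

Compute win/loss labels from the base case upward. A position with no move is L. Any other position is W if it can reach an L in one move, else L.
No move ever increases a pile, so every position that can arise here has a ≤ 6 and b ≤ 6; it is enough to label the cells with 0 ≤ a ≤ 6 and 0 ≤ b ≤ 6.
Every move lowers a or b (never raises either), so fill the grid row by row in increasing a, and left to right within a row: each cell's successors are then already labelled.
      b=0  b=1  b=2  b=3  b=4  b=5  b=6
a=0:    L    L    W    W    L    L    W
a=1:    W    W    L    L    W    W    L
a=2:    L    L    W    W    L    L    W
a=3:    W    W    L    L    W    W    L
a=4:    L    L    W    W    L    L    W
a=5:    W    W    L    L    W    W    L
a=6:    L    L    W    W    L    L    W
Cells with no legal move (terminal, hence L): (0,0), (0,1).
The remaining L cells, each justified by listing all of its moves:
(0,4): L (sole option (0,2)(W) is W)
(0,5): L (sole option (0,3)(W) is W)
(1,2): L (options (0,2)(W), (1,0)(W) are all W)
(1,3): L (options (0,3)(W), (1,1)(W) are all W)
(1,6): L (options (0,6)(W), (1,4)(W) are all W)
(2,0): L (sole option (1,0)(W) is W)
(2,1): L (sole option (1,1)(W) is W)
(2,4): L (options (1,4)(W), (2,2)(W) are all W)
(2,5): L (options (1,5)(W), (2,3)(W) are all W)
(3,2): L (options (2,2)(W), (3,0)(W) are all W)
(3,3): L (options (2,3)(W), (3,1)(W) are all W)
(3,6): L (options (2,6)(W), (3,4)(W) are all W)
(4,0): L (sole option (3,0)(W) is W)
(4,1): L (sole option (3,1)(W) is W)
(4,4): L (options (3,4)(W), (4,2)(W) are all W)
(4,5): L (options (3,5)(W), (4,3)(W) are all W)
(5,2): L (options (4,2)(W), (5,0)(W) are all W)
(5,3): L (options (4,3)(W), (5,1)(W) are all W)
(5,6): L (options (4,6)(W), (5,4)(W) are all W)
(6,0): L (sole option (5,0)(W) is W)
(6,1): L (sole option (5,1)(W) is W)
(6,4): L (options (5,4)(W), (6,2)(W) are all W)
(6,5): L (options (5,5)(W), (6,3)(W) are all W)
Every other cell has at least one move into one of the L cells above, so it is W.
From (6,6) Ada can move to (5,6), reaching an L position.

Ada wins.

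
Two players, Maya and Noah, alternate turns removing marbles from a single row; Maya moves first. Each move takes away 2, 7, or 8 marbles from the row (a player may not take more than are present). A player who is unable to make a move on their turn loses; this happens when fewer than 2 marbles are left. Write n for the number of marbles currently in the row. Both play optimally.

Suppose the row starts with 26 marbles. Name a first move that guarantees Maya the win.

Label each position W (a win for the player to move) or L (a loss). A position with no legal move is L; any other position is W exactly when some move reaches an L, and L when every move reaches a W.
n=0: no move → L
n=1: no move → L
n=2: →0(L), so W
n=3: →1(L), so W
n=4: →2(W) only, which is W, so L
n=5: →3(W) only, which is W, so L
n=6: →4(L), so W
n=7: →5(L), so W
n=8: →1(L), so W
n=9: →1(L), so W
n=10: →8(W), 3(W), 2(W) — all W, so L
n=11: →4(L), so W
n=12: →10(L), so W
n=13: →5(L), so W
n=14: →12(W), 7(W), 6(W) — all W, so L
n=15: →13(W), 8(W), 7(W) — all W, so L
n=16: →14(L), so W
n=17: →15(L), so W
n=18: →10(L), so W
n=19: →17(W), 12(W), 11(W) — all W, so L
n=20: →18(W), 13(W), 12(W) — all W, so L
n=21: →19(L), so W
n=22: →20(L), so W
n=23: →15(L), so W
n=24: →22(W), 17(W), 16(W) — all W, so L
n=25: →23(W), 18(W), 17(W) — all W, so L
n=26: →24(L), so W
From 26, the L positions reachable in one move are: 24, 19. Any move reaching one of these is winning.

Remove 2, leaving 24.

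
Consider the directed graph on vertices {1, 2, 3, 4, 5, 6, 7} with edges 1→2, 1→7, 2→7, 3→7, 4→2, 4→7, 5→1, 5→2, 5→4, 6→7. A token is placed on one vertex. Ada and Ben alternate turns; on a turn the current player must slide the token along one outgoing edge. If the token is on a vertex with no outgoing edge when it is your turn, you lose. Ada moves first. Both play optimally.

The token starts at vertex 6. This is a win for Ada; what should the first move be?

Move to 7.

Compute win/loss labels from the base case upward. A position with no move is L. Any other position is W if it can reach an L in one move, else L.
Every edge goes from a vertex to one that appears earlier in the order 7, 2, 1, 3, 4, 5, 6, so processing vertices in that order labels each vertex after all of its successors.
7: no outgoing edge → L
2: can move to 7, which is L ⇒ W
1: can move to 7, which is L ⇒ W
3: can move to 7, which is L ⇒ W
4: can move to 7, which is L ⇒ W
5: moves to 4(W), 1(W), 2(W); every one is W ⇒ L
6: can move to 7, which is L ⇒ W
From 6, the L positions reachable in one move are: 7.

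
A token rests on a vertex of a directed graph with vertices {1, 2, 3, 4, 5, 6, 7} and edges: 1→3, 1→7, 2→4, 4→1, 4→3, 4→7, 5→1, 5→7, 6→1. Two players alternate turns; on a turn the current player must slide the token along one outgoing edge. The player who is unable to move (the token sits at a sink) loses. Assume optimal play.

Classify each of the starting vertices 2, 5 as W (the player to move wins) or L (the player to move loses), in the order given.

Positions with no move are L. A position that does have a move is losing for the player to move precisely when every available move leads to a winning position for the opponent. Fill in the labels:
Every edge goes from a vertex to one that appears earlier in the order 3, 7, 1, 5, 4, 6, 2, so processing vertices in that order labels each vertex after all of its successors.
3: no outgoing edge → L
7: no outgoing edge → L
1: W (go to 7, an L position)
5: W (go to 7, an L position)
4: W (go to 7, an L position)
6: L (sole option 1(W) is W)
2: L (sole option 4(W) is W)

2: L, 5: W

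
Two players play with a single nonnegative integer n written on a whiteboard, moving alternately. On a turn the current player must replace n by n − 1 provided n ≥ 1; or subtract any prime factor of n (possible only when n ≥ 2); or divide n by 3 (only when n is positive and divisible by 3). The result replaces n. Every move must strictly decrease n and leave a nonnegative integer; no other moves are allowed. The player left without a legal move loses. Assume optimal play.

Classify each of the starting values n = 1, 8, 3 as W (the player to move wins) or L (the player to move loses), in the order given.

1: W, 8: L, 3: W

Work bottom-up. With no move the player to move loses. Otherwise the position is W if at least one move leads to an L position for the opponent, and L if every move leads to a W.
n=0: no move → L
n=1: reaches L-position 0 → W
n=2: reaches L-position 0 → W
n=3: reaches L-position 0 → W
n=4: only reaches 2(W), 3(W), all W → L
n=5: reaches L-position 0 → W
n=6: reaches L-position 4 → W
n=7: reaches L-position 0 → W
n=8: only reaches 6(W), 7(W), all W → L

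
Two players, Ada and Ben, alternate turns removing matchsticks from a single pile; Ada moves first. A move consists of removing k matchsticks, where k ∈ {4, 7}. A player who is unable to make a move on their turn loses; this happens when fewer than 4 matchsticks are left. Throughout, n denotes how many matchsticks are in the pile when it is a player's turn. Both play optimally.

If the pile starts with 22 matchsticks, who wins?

Ben wins.

Compute win/loss labels from the base case upward. A position with no move is L. Any other position is W if it can reach an L in one move, else L.
n=0: no move → L
n=1: no move → L
n=2: no move → L
n=3: no move → L
n=4: →0(L), so W
n=5: →1(L), so W
n=6: →2(L), so W
n=7: →3(L), so W
n=8: →1(L), so W
n=9: →2(L), so W
n=10: →3(L), so W
n=11: →7(W), 4(W) — all W, so L
n=12: →8(W), 5(W) — all W, so L
n=13: →9(W), 6(W) — all W, so L
n=14: →10(W), 7(W) — all W, so L
n=15: →11(L), so W
n=16: →12(L), so W
n=17: →13(L), so W
n=18: →14(L), so W
n=19: →12(L), so W
n=20: →13(L), so W
n=21: →14(L), so W
n=22: →18(W), 15(W) — all W, so L
Every move from 22 reaches a W position, so the mover loses.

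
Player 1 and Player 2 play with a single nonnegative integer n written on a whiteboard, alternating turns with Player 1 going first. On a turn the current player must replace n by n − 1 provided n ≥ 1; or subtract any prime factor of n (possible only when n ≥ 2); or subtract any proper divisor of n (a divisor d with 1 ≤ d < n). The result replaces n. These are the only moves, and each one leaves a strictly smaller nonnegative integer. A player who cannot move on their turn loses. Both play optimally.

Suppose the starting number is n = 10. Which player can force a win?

Player 1 wins.

Classify positions by backward induction: terminal positions (no move available) are L. From any other position, the mover wins iff some move reaches an L.
n=0: no move → L
n=1: can move to 0, which is L ⇒ W
n=2: can move to 0, which is L ⇒ W
n=3: can move to 0, which is L ⇒ W
n=4: moves to 2(W), 3(W); every one is W ⇒ L
n=5: can move to 0, which is L ⇒ W
n=6: can move to 4, which is L ⇒ W
n=7: can move to 0, which is L ⇒ W
n=8: can move to 4, which is L ⇒ W
n=9: moves to 6(W), 8(W); every one is W ⇒ L
n=10: can move to 9, which is L ⇒ W
From 10 Player 1 can move to 9, reaching an L position.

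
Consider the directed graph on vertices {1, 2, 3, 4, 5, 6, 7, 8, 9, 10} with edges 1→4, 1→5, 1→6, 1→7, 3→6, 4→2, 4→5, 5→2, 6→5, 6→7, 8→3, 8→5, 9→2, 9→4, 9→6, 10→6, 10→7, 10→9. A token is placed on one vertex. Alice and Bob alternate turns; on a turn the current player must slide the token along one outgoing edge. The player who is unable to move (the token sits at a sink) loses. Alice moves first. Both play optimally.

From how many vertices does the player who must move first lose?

Classify positions by backward induction: terminal positions (no move available) are L. From any other position, the mover wins iff some move reaches an L.
Every edge goes from a vertex to one that appears earlier in the order 2, 7, 5, 6, 3, 4, 9, 10, 8, 1, so processing vertices in that order labels each vertex after all of its successors.
2: no outgoing edge → L
7: no outgoing edge → L
5: can move to 2, which is L ⇒ W
6: can move to 7, which is L ⇒ W
3: the only move is to 6(W), a W ⇒ L
4: can move to 2, which is L ⇒ W
9: can move to 2, which is L ⇒ W
10: can move to 7, which is L ⇒ W
8: can move to 3, which is L ⇒ W
1: can move to 7, which is L ⇒ W
The L vertices are 2, 3, 7; that is 3 in all.

3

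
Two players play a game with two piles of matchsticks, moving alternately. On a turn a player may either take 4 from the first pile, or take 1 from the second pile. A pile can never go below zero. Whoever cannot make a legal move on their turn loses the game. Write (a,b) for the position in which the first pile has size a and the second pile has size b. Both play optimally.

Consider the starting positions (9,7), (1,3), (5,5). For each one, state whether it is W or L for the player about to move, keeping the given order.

(9,7): W, (1,3): W, (5,5): L

Work bottom-up. With no move the player to move loses. Otherwise the position is W if at least one move leads to an L position for the opponent, and L if every move leads to a W.
No move ever increases a pile, so every position that can arise here has a ≤ 9 and b ≤ 7; it is enough to label the cells with 0 ≤ a ≤ 9 and 0 ≤ b ≤ 7.
Every move lowers a or b (never raises either), so fill the grid row by row in increasing a, and left to right within a row: each cell's successors are then already labelled.
      b=0  b=1  b=2  b=3  b=4  b=5  b=6  b=7
a=0:    L    W    L    W    L    W    L    W
a=1:    L    W    L    W    L    W    L    W
a=2:    L    W    L    W    L    W    L    W
a=3:    L    W    L    W    L    W    L    W
a=4:    W    L    W    L    W    L    W    L
a=5:    W    L    W    L    W    L    W    L
a=6:    W    L    W    L    W    L    W    L
a=7:    W    L    W    L    W    L    W    L
a=8:    L    W    L    W    L    W    L    W
a=9:    L    W    L    W    L    W    L    W
Cells with no legal move (terminal, hence L): (0,0), (1,0), (2,0), (3,0).
The remaining L cells, each justified by listing all of its moves:
(0,2): →(0,1)(W) only, which is W, so L
(0,4): →(0,3)(W) only, which is W, so L
(0,6): →(0,5)(W) only, which is W, so L
(1,2): →(1,1)(W) only, which is W, so L
(1,4): →(1,3)(W) only, which is W, so L
(1,6): →(1,5)(W) only, which is W, so L
(2,2): →(2,1)(W) only, which is W, so L
(2,4): →(2,3)(W) only, which is W, so L
(2,6): →(2,5)(W) only, which is W, so L
(3,2): →(3,1)(W) only, which is W, so L
(3,4): →(3,3)(W) only, which is W, so L
(3,6): →(3,5)(W) only, which is W, so L
(4,1): →(0,1)(W), (4,0)(W) — all W, so L
(4,3): →(0,3)(W), (4,2)(W) — all W, so L
(4,5): →(0,5)(W), (4,4)(W) — all W, so L
(4,7): →(0,7)(W), (4,6)(W) — all W, so L
(5,1): →(1,1)(W), (5,0)(W) — all W, so L
(5,3): →(1,3)(W), (5,2)(W) — all W, so L
(5,5): →(1,5)(W), (5,4)(W) — all W, so L
(5,7): →(1,7)(W), (5,6)(W) — all W, so L
(6,1): →(2,1)(W), (6,0)(W) — all W, so L
(6,3): →(2,3)(W), (6,2)(W) — all W, so L
(6,5): →(2,5)(W), (6,4)(W) — all W, so L
(6,7): →(2,7)(W), (6,6)(W) — all W, so L
(7,1): →(3,1)(W), (7,0)(W) — all W, so L
(7,3): →(3,3)(W), (7,2)(W) — all W, so L
(7,5): →(3,5)(W), (7,4)(W) — all W, so L
(7,7): →(3,7)(W), (7,6)(W) — all W, so L
(8,0): →(4,0)(W) only, which is W, so L
(8,2): →(4,2)(W), (8,1)(W) — all W, so L
(8,4): →(4,4)(W), (8,3)(W) — all W, so L
(8,6): →(4,6)(W), (8,5)(W) — all W, so L
(9,0): →(5,0)(W) only, which is W, so L
(9,2): →(5,2)(W), (9,1)(W) — all W, so L
(9,4): →(5,4)(W), (9,3)(W) — all W, so L
(9,6): →(5,6)(W), (9,5)(W) — all W, so L
Every other cell has at least one move into one of the L cells above, so it is W.
(9,7): the move to (5,7) reaches an L cell, so W
(1,3): the move to (1,2) reaches an L cell, so W
(5,5): one of the L cells justified above, so L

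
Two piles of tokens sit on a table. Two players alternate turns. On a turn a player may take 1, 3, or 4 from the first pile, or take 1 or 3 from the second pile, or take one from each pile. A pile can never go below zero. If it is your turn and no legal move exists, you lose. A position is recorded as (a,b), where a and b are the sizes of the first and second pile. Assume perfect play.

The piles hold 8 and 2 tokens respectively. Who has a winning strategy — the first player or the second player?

The second player wins.

Compute win/loss labels from the base case upward. A position with no move is L. Any other position is W if it can reach an L in one move, else L.
No move ever increases a pile, so every position that can arise here has a ≤ 8 and b ≤ 2; it is enough to label the cells with 0 ≤ a ≤ 8 and 0 ≤ b ≤ 2.
Every move lowers a or b (never raises either), so fill the grid row by row in increasing a, and left to right within a row: each cell's successors are then already labelled.
      b=0  b=1  b=2
a=0:    L    W    L
a=1:    W    W    W
a=2:    L    W    L
a=3:    W    W    W
a=4:    W    L    W
a=5:    W    W    W
a=6:    W    L    W
a=7:    L    W    W
a=8:    W    W    L
Cells with no legal move (terminal, hence L): (0,0).
The remaining L cells, each justified by listing all of its moves:
(0,2): only reaches (0,1)(W), which is W → L
(2,0): only reaches (1,0)(W), which is W → L
(2,2): only reaches (1,2)(W), (2,1)(W), (1,1)(W), all W → L
(4,1): only reaches (3,1)(W), (1,1)(W), (0,1)(W), (4,0)(W), (3,0)(W), all W → L
(6,1): only reaches (5,1)(W), (3,1)(W), (2,1)(W), (6,0)(W), (5,0)(W), all W → L
(7,0): only reaches (6,0)(W), (4,0)(W), (3,0)(W), all W → L
(8,2): only reaches (7,2)(W), (5,2)(W), (4,2)(W), (8,1)(W), (7,1)(W), all W → L
Every other cell has at least one move into one of the L cells above, so it is W.
The starting position (8,2) is L: whatever the player to move does, the opponent receives a W position.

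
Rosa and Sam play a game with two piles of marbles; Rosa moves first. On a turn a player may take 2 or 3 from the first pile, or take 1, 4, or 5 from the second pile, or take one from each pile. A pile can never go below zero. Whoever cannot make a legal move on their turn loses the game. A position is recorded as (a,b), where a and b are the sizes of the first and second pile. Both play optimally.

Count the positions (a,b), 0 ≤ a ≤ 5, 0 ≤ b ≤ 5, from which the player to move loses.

10

Work bottom-up. With no move the player to move loses. Otherwise the position is W if at least one move leads to an L position for the opponent, and L if every move leads to a W.
Every move lowers a or b (never raises either), so fill the grid row by row in increasing a, and left to right within a row: each cell's successors are then already labelled.
      b=0  b=1  b=2  b=3  b=4  b=5
a=0:    L    W    L    W    W    W
a=1:    L    W    L    W    W    W
a=2:    W    W    W    W    L    W
a=3:    W    L    W    L    W    W
a=4:    W    L    W    L    W    W
a=5:    L    W    W    W    W    W
Cells with no legal move (terminal, hence L): (0,0), (1,0).
The remaining L cells, each justified by listing all of its moves:
(0,2): L (sole option (0,1)(W) is W)
(1,2): L (options (1,1)(W), (0,1)(W) are all W)
(2,4): L (options (0,4)(W), (2,3)(W), (2,0)(W), (1,3)(W) are all W)
(3,1): L (options (1,1)(W), (0,1)(W), (3,0)(W), (2,0)(W) are all W)
(3,3): L (options (1,3)(W), (0,3)(W), (3,2)(W), (2,2)(W) are all W)
(4,1): L (options (2,1)(W), (1,1)(W), (4,0)(W), (3,0)(W) are all W)
(4,3): L (options (2,3)(W), (1,3)(W), (4,2)(W), (3,2)(W) are all W)
(5,0): L (options (3,0)(W), (2,0)(W) are all W)
Every other cell has at least one move into one of the L cells above, so it is W.
L cells per row: a=0: 2, a=1: 2, a=2: 1, a=3: 2, a=4: 2, a=5: 1; total 10.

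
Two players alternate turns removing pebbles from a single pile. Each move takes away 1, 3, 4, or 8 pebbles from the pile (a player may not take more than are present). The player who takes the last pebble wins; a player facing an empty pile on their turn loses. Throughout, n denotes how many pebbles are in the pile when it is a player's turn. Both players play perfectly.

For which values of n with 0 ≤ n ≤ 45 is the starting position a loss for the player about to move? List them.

Positions with no move are L. A position that does have a move is losing for the player to move precisely when every available move leads to a winning position for the opponent. Fill in the labels:
n=0: no move → L
n=1: can move to 0, which is L ⇒ W
n=2: the only move is to 1(W), a W ⇒ L
n=3: can move to 2, which is L ⇒ W
n=4: can move to 0, which is L ⇒ W
n=5: can move to 2, which is L ⇒ W
n=6: can move to 2, which is L ⇒ W
n=7: moves to 6(W), 4(W), 3(W); every one is W ⇒ L
n=8: can move to 7, which is L ⇒ W
n=9: moves to 8(W), 6(W), 5(W), 1(W); every one is W ⇒ L
n=10: can move to 9, which is L ⇒ W
n=11: can move to 7, which is L ⇒ W
n=12: can move to 9, which is L ⇒ W
n=13: can move to 9, which is L ⇒ W
n=14: moves to 13(W), 11(W), 10(W), 6(W); every one is W ⇒ L
n=15: can move to 14, which is L ⇒ W
n=16: moves to 15(W), 13(W), 12(W), 8(W); every one is W ⇒ L
n=17: can move to 16, which is L ⇒ W
n=18: can move to 14, which is L ⇒ W
n=19: can move to 16, which is L ⇒ W
n=20: can move to 16, which is L ⇒ W
n=21: moves to 20(W), 18(W), 17(W), 13(W); every one is W ⇒ L
n=22: can move to 21, which is L ⇒ W
n=23: moves to 22(W), 20(W), 19(W), 15(W); every one is W ⇒ L
n=24: can move to 23, which is L ⇒ W
n=25: can move to 21, which is L ⇒ W
n=26: can move to 23, which is L ⇒ W
n=27: can move to 23, which is L ⇒ W
n=28: moves to 27(W), 25(W), 24(W), 20(W); every one is W ⇒ L
n=29: can move to 28, which is L ⇒ W
n=30: moves to 29(W), 27(W), 26(W), 22(W); every one is W ⇒ L
n=31: can move to 30, which is L ⇒ W
n=32: can move to 28, which is L ⇒ W
n=33: can move to 30, which is L ⇒ W
n=34: can move to 30, which is L ⇒ W
n=35: moves to 34(W), 32(W), 31(W), 27(W); every one is W ⇒ L
n=36: can move to 35, which is L ⇒ W
n=37: moves to 36(W), 34(W), 33(W), 29(W); every one is W ⇒ L
n=38: can move to 37, which is L ⇒ W
n=39: can move to 35, which is L ⇒ W
n=40: can move to 37, which is L ⇒ W
n=41: can move to 37, which is L ⇒ W
n=42: moves to 41(W), 39(W), 38(W), 34(W); every one is W ⇒ L
n=43: can move to 42, which is L ⇒ W
n=44: moves to 43(W), 41(W), 40(W), 36(W); every one is W ⇒ L
n=45: can move to 44, which is L ⇒ W
The losing starting values of n are exactly the entries labelled L in this table (14 of them).

0, 2, 7, 9, 14, 16, 21, 23, 28, 30, 35, 37, 42, 44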